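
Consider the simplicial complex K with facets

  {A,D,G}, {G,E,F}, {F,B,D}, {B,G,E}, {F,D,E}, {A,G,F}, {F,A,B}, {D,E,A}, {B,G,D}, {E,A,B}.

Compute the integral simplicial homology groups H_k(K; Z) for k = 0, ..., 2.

H_0 = Z,  H_1 = Z_2,  H_2 = 0.

We work with the vertex ordering A < B < D < E < F < G. The simplices of K, each written with vertices in increasing order, are:

  0-simplices (6): A, B, D, E, F, G
  1-simplices (15): AB, AD, AE, AF, AG, BD, BE, BF, BG, DE, DF, DG, EF, EG, FG
  2-simplices (10): ABE, ABF, ADE, ADG, AFG, BDF, BDG, BEG, DEF, EFG

Hence C_0 ≅ Z^6, C_1 ≅ Z^15, C_2 ≅ Z^10.

Boundary ∂_1: C_1 → C_0 sends each edge [p,q] (with p < q) to q − p.
This gives a 6×15 integer matrix of rank 5; reducing to Smith normal form yields diagonal entries (1,1,1,1,1).

The boundary map ∂_2: C_2 → C_1 sends each 2-simplex [p,q,r] to [q,r] − [p,r] + [p,q]. For instance
  ∂BDF = DF − BF + BD,
  ∂DEF = EF − DF + DE.
The 15×10 boundary matrix has rank 10 and Smith normal form diag(1,1,1,1,1,1,1,1,1,2).

From H_k ≅ ker(∂_k) / im(∂_{k+1}) we obtain:

  H_0: rank C_0 − rank ∂_1 = 6 − 5 = 1, and the invariant factors of ∂_1 are all 1, so H_0 = Z.
  H_1: rank ker ∂_1 − rank ∂_2 = (15 − 5) − 10 = 0, and ∂_2 has invariant factor 2 > 1, so H_1 = Z_2.
  H_2: rank ker ∂_2 − rank ∂_3 = (10 − 10) − 0 = 0, and there is no ∂_3, so H_2 = 0.

As a check, the Euler characteristic is 6 − 15 + 10 = 1, which agrees with 1 − 0 + 0 = 1.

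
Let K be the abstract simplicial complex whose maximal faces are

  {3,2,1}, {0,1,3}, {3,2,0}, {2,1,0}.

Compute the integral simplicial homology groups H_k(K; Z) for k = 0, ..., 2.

Fix the vertex order 0 < 1 < 2 < 3 and write every simplex with vertices in increasing order. Then dim K = 2 and the simplices of K are:

  0-simplices (4): [0], [1], [2], [3]
  1-simplices (6): [0,1], [0,2], [0,3], [1,2], [1,3], [2,3]
  2-simplices (4): [0,1,2], [0,1,3], [0,2,3], [1,2,3]

so the chain groups are C_0 ≅ Z^4, C_1 ≅ Z^6, C_2 ≅ Z^4.

∂_1: C_1 → C_0 sends each edge [p,q] (with p < q) to q − p. For instance
  ∂[1,2] = [2] − [1].
As a 4×6 matrix over Z this has rank 3, with invariant factors (1,1,1).

The boundary map ∂_2: C_2 → C_1 sends each 2-simplex [p,q,r] to [q,r] − [p,r] + [p,q]. For instance
  ∂[1,2,3] = [2,3] − [1,3] + [1,2],
  ∂[0,1,3] = [1,3] − [0,3] + [0,1].
As a 6×4 matrix over Z this has rank 3, with invariant factors (1,1,1).

Reading off H_k = ker ∂_k / im ∂_{k+1}:

  H_0: rank C_0 − rank ∂_1 = 4 − 3 = 1, and the invariant factors of ∂_1 are all 1, so H_0 = Z.
  H_1: rank ker ∂_1 − rank ∂_2 = (6 − 3) − 3 = 0, and the invariant factors of ∂_2 are all 1, so H_1 = 0.
  H_2: rank ker ∂_2 − rank ∂_3 = (4 − 3) − 0 = 1, and there is no ∂_3, so H_2 = Z.

(K is a triangulation of the 2-sphere S^2.)

H_0 = Z,  H_1 = 0,  H_2 = Z.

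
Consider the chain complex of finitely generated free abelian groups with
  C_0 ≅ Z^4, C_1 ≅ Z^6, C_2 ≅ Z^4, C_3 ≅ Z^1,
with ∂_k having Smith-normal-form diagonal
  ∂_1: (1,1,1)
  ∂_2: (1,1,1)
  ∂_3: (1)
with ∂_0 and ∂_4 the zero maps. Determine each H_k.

H_0 = Z,  H_1 = 0,  H_2 = 0,  H_3 = 0.

H_0: b_0 = 4 − 0 − 3 = 1; torsion from ∂_1 factors > 1: none. So H_0 = Z.
H_1: b_1 = 6 − 3 − 3 = 0; torsion from ∂_2 factors > 1: none. So H_1 = 0.
H_2: b_2 = 4 − 3 − 1 = 0; torsion from ∂_3 factors > 1: none. So H_2 = 0.
H_3: b_3 = 1 − 1 − 0 = 0; torsion from ∂_4 factors > 1: none. So H_3 = 0.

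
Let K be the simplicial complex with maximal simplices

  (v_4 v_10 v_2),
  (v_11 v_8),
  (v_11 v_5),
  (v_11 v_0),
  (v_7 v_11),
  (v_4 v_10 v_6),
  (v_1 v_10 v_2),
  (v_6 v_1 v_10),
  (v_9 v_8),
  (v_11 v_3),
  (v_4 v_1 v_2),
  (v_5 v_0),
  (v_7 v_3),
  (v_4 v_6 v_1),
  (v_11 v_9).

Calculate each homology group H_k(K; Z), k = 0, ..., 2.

H_0 ≅ Z^2,  H_1 ≅ Z^3,  H_2 ≅ Z.

K has 12 vertices, 18 edges, 6 triangles.
rank ∂_0 = 0, rank ∂_1 = 10 ⇒ b_0 = 12 − 0 − 10 = 2; all invariant factors of ∂_1 are 1 so no torsion. So H_0 ≅ Z^2.
rank ∂_1 = 10, rank ∂_2 = 5 ⇒ b_1 = 18 − 10 − 5 = 3; all invariant factors of ∂_2 are 1 so no torsion. So H_1 ≅ Z^3.
rank ∂_2 = 5, rank ∂_3 = 0 ⇒ b_2 = 6 − 5 − 0 = 1. So H_2 ≅ Z.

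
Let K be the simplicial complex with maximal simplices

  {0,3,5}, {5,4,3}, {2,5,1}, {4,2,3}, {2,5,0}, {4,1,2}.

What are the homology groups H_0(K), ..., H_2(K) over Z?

Take the total order 0 < 1 < 2 < 3 < 4 < 5 on the vertex set. Then K (dimension 2) consists of the simplices:

  0-simplices (6): [0], [1], [2], [3], [4], [5]
  1-simplices (12): [0,2], [0,3], [0,5], [1,2], [1,4], [1,5], [2,3], [2,4], [2,5], [3,4], [3,5], [4,5]
  2-simplices (6): [0,2,5], [0,3,5], [1,2,4], [1,2,5], [2,3,4], [3,4,5]

so the chain groups are C_0 ≅ Z^6, C_1 ≅ Z^12, C_2 ≅ Z^6.

Boundary ∂_1: C_1 → C_0 maps an edge to its endpoints' difference, ∂[p,q] = q − p. For instance
  ∂[3,4] = [4] − [3].
The 6×12 boundary matrix has rank 5 and Smith normal form diag(1,1,1,1,1).

∂_2: C_2 → C_1 maps a triangle to the signed sum of its edges. For instance
  ∂[0,3,5] = [3,5] − [0,5] + [0,3],
  ∂[1,2,5] = [2,5] − [1,5] + [1,2].
The 12×6 boundary matrix has rank 6 and Smith normal form diag(1,1,1,1,1,1).

Reading off H_k = ker ∂_k / im ∂_{k+1}:

  H_0: rank C_0 − rank ∂_1 = 6 − 5 = 1, and the invariant factors of ∂_1 are all 1, so H_0 ≅ Z.
  H_1: rank ker ∂_1 − rank ∂_2 = (12 − 5) − 6 = 1, and the invariant factors of ∂_2 are all 1, so H_1 ≅ Z.
  H_2: rank ker ∂_2 − rank ∂_3 = (6 − 6) − 0 = 0, and there is no ∂_3, so H_2 ≅ 0.

(K is a triangulation of the cylinder S^1 x I.)

H_0 = Z,  H_1 = Z,  H_2 = 0.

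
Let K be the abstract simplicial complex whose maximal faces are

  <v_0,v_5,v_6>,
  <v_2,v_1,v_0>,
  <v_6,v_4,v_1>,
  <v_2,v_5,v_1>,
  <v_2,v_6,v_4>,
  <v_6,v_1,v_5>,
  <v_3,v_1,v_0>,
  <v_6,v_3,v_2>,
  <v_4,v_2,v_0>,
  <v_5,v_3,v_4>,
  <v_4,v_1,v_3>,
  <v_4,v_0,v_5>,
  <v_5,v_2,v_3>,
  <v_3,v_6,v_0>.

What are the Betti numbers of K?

b_0 = 1, b_1 = 2, b_2 = 1.

K has 7 vertices, 21 edges, 14 triangles.
rank ∂_0 = 0, rank ∂_1 = 6 ⇒ b_0 = 7 − 0 − 6 = 1; all invariant factors of ∂_1 are 1 so no torsion. So H_0 = Z.
rank ∂_1 = 6, rank ∂_2 = 13 ⇒ b_1 = 21 − 6 − 13 = 2; all invariant factors of ∂_2 are 1 so no torsion. So H_1 = Z^2.
rank ∂_2 = 13, rank ∂_3 = 0 ⇒ b_2 = 14 − 13 − 0 = 1. So H_2 = Z.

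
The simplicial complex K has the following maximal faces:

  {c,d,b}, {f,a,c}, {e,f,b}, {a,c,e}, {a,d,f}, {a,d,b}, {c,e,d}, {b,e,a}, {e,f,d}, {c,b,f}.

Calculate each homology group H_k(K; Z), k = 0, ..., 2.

We work with the vertex ordering a < b < c < d < e < f. The simplices of K, each written with vertices in increasing order, are:

  0-simplices (6): a, b, c, d, e, f
  1-simplices (15): ab, ac, ad, ae, af, bc, bd, be, bf, cd, ce, cf, de, df, ef
  2-simplices (10): abd, abe, ace, acf, adf, bcd, bcf, bef, cde, def

so the chain groups are C_0 ≅ Z^6, C_1 ≅ Z^15, C_2 ≅ Z^10.

The boundary map ∂_1: C_1 → C_0 is given by ∂[p,q] = [q] − [p]. For instance
  ∂af = f − a.
This gives a 6×15 integer matrix of rank 5; reducing to Smith normal form yields diagonal entries (1,1,1,1,1).

The boundary map ∂_2: C_2 → C_1 sends each 2-simplex [p,q,r] to [q,r] − [p,r] + [p,q]. For instance
  ∂ace = ce − ae + ac,
  ∂bcf = cf − bf + bc.
This gives a 15×10 integer matrix of rank 10; reducing to Smith normal form yields diagonal entries (1,1,1,1,1,1,1,1,1,2).

From H_k ≅ ker(∂_k) / im(∂_{k+1}) we obtain:

  H_0: rank C_0 − rank ∂_1 = 6 − 5 = 1, and the invariant factors of ∂_1 are all 1, so H_0 = Z.
  H_1: rank ker ∂_1 − rank ∂_2 = (15 − 5) − 10 = 0, and ∂_2 has invariant factor 2 > 1, so H_1 = Z/2.
  H_2: rank ker ∂_2 − rank ∂_3 = (10 − 10) − 0 = 0, and there is no ∂_3, so H_2 = 0.

As a check, the Euler characteristic is 6 − 15 + 10 = 1, which agrees with 1 − 0 + 0 = 1.

H_0 ≅ Z,  H_1 ≅ Z/2,  H_2 = 0.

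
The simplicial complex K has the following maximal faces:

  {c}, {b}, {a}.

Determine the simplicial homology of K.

H_0 ≅ Z^3.

Order the vertices as a < b < c. Listing each simplex with vertices in this order, K has dimension 0 with simplices:

  0-simplices (3): a, b, c

Hence C_0 ≅ Z^3.

Now H_k = ker ∂_k / im ∂_{k+1}, so:

  H_0: rank C_0 − rank ∂_1 = 3 − 0 = 3, and there is no ∂_1, so H_0 ≅ Z^3.

(K is a triangulation of a set of 3 points.)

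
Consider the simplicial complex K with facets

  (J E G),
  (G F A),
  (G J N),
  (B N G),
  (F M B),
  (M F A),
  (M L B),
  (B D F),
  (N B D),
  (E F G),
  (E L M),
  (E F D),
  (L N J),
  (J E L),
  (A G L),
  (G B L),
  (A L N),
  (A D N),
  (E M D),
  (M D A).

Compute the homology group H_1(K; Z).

We work with the vertex ordering A < B < D < E < F < G < J < L < M < N. The simplices of K, each written with vertices in increasing order, are:

  0-simplices (10): A, B, D, E, F, G, J, L, M, N
  1-simplices (30): AD, AF, AG, AL, AM, AN, BD, BF, BG, BL, BM, BN, DE, DF, DM, DN, EF, EG, EJ, EL, EM, FG, FM, GJ, GL, GN, JL, JN, LM, LN
  2-simplices (20): ADM, ADN, AFG, AFM, AGL, ALN, BDF, BDN, BFM, BGL, BGN, BLM, DEF, DEM, EFG, EGJ, EJL, ELM, GJN, JLN

so the chain groups are C_0 ≅ Z^10, C_1 ≅ Z^30, C_2 ≅ Z^20.

Boundary ∂_1: C_1 → C_0 is given by ∂[p,q] = [q] − [p]. For instance
  ∂JL = L − J.
The resulting 10×30 matrix has rank 9, and its Smith normal form has invariant factors (1,1,1,1,1,1,1,1,1).

∂_2: C_2 → C_1 sends each 2-simplex [p,q,r] to [q,r] − [p,r] + [p,q]. For instance
  ∂GJN = JN − GN + GJ,
  ∂BDF = DF − BF + BD.
As a 30×20 matrix over Z this has rank 20, with invariant factors (1,1,1,1,1,1,1,1,1,1,1,1,1,1,1,1,1,1,1,2).

Now H_k = ker ∂_k / im ∂_{k+1}, so:

  H_1: rank ker ∂_1 − rank ∂_2 = (30 − 9) − 20 = 1, and ∂_2 has invariant factor 2 > 1, so H_1 = Z ⊕ Z/2.

(K is a triangulation of the Klein bottle.)

H_1 ≅ Z ⊕ Z/2.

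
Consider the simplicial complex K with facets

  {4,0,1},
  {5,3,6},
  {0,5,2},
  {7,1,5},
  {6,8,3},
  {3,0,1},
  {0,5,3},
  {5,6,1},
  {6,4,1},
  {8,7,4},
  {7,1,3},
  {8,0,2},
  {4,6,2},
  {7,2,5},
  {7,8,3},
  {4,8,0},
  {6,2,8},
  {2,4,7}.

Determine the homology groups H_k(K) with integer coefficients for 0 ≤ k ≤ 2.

Take the total order 0 < 1 < 2 < 3 < 4 < 5 < 6 < 7 < 8 on the vertex set. Then K (dimension 2) consists of the simplices:

  0-simplices (9): [0], [1], [2], [3], [4], [5], [6], [7], [8]
  1-simplices (27): (27 of them)
  2-simplices (18): [0,1,3], [0,1,4], [0,2,5], [0,2,8], [0,3,5], [0,4,8], [1,3,7], [1,4,6], [1,5,6], [1,5,7], [2,4,6], [2,4,7], [2,5,7], [2,6,8], [3,5,6], [3,6,8], [3,7,8], [4,7,8]

so the chain groups are C_0 ≅ Z^9, C_1 ≅ Z^27, C_2 ≅ Z^18.

Boundary ∂_1: C_1 → C_0 is given by ∂[p,q] = [q] − [p].
As a 9×27 matrix over Z this has rank 8, with invariant factors (1,1,1,1,1,1,1,1).

∂_2: C_2 → C_1 maps a triangle to the signed sum of its edges. For instance
  ∂[2,5,7] = [5,7] − [2,7] + [2,5],
  ∂[0,1,3] = [1,3] − [0,3] + [0,1].
The 27×18 boundary matrix has rank 18 and Smith normal form diag(1,1,1,1,1,1,1,1,1,1,1,1,1,1,1,1,1,2).

From H_k ≅ ker(∂_k) / im(∂_{k+1}) we obtain:

  H_0: rank C_0 − rank ∂_1 = 9 − 8 = 1, and the invariant factors of ∂_1 are all 1, so H_0 = Z.
  H_1: rank ker ∂_1 − rank ∂_2 = (27 − 8) − 18 = 1, and ∂_2 has invariant factor 2 > 1, so H_1 = Z ⊕ Z/2.
  H_2: rank ker ∂_2 − rank ∂_3 = (18 − 18) − 0 = 0, and there is no ∂_3, so H_2 = 0.

As a check, the Euler characteristic is 9 − 27 + 18 = 0, which agrees with 1 − 1 + 0 = 0.
(K is a triangulation of the Klein bottle.)

H_0 ≅ Z,  H_1 ≅ Z ⊕ Z/2,  H_2 = 0.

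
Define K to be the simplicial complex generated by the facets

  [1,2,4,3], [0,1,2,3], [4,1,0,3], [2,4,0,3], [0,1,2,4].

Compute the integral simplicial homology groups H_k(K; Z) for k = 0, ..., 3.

H_0 = Z,  H_1 = 0,  H_2 = 0,  H_3 = Z.

Take the total order 0 < 1 < 2 < 3 < 4 on the vertex set. Then K (dimension 3) consists of the simplices:

  0-simplices (5): [0], [1], [2], [3], [4]
  1-simplices (10): [0,1], [0,2], [0,3], [0,4], [1,2], [1,3], [1,4], [2,3], [2,4], [3,4]
  2-simplices (10): [0,1,2], [0,1,3], [0,1,4], [0,2,3], [0,2,4], [0,3,4], [1,2,3], [1,2,4], [1,3,4], [2,3,4]
  3-simplices (5): [0,1,2,3], [0,1,2,4], [0,1,3,4], [0,2,3,4], [1,2,3,4]

so the chain groups are C_0 ≅ Z^5, C_1 ≅ Z^10, C_2 ≅ Z^10, C_3 ≅ Z^5.

∂_1: C_1 → C_0 is given by ∂[p,q] = [q] − [p]. For instance
  ∂[1,3] = [3] − [1].
As a 5×10 matrix over Z this has rank 4, with invariant factors (1,1,1,1).

Boundary ∂_2: C_2 → C_1 sends each 2-simplex [p,q,r] to [q,r] − [p,r] + [p,q]. For instance
  ∂[1,2,3] = [2,3] − [1,3] + [1,2],
  ∂[2,3,4] = [3,4] − [2,4] + [2,3].
The resulting 10×10 matrix has rank 6, and its Smith normal form has invariant factors (1,1,1,1,1,1).

∂_3: C_3 → C_2 sends each 3-simplex σ to the alternating sum Σ_i (−1)^i (σ with its i-th vertex removed). For instance
  ∂[1,2,3,4] = [2,3,4] − [1,3,4] + [1,2,4] − [1,2,3],
  ∂[0,1,3,4] = [1,3,4] − [0,3,4] + [0,1,4] − [0,1,3].
The resulting 10×5 matrix has rank 4, and its Smith normal form has invariant factors (1,1,1,1).

From H_k ≅ ker(∂_k) / im(∂_{k+1}) we obtain:

  H_0: rank C_0 − rank ∂_1 = 5 − 4 = 1, and the invariant factors of ∂_1 are all 1, so H_0 = Z.
  H_1: rank ker ∂_1 − rank ∂_2 = (10 − 4) − 6 = 0, and the invariant factors of ∂_2 are all 1, so H_1 = 0.
  H_2: rank ker ∂_2 − rank ∂_3 = (10 − 6) − 4 = 0, and the invariant factors of ∂_3 are all 1, so H_2 = 0.
  H_3: rank ker ∂_3 − rank ∂_4 = (5 − 4) − 0 = 1, and there is no ∂_4, so H_3 = Z.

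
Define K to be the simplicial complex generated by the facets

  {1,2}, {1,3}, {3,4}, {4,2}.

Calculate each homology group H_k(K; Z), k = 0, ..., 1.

K has 4 vertices, 4 edges.
rank ∂_0 = 0, rank ∂_1 = 3 ⇒ b_0 = 4 − 0 − 3 = 1; all invariant factors of ∂_1 are 1 so no torsion. So H_0 ≅ Z.
rank ∂_1 = 3, rank ∂_2 = 0 ⇒ b_1 = 4 − 3 − 0 = 1. So H_1 ≅ Z.

H_0 ≅ Z,  H_1 ≅ Z.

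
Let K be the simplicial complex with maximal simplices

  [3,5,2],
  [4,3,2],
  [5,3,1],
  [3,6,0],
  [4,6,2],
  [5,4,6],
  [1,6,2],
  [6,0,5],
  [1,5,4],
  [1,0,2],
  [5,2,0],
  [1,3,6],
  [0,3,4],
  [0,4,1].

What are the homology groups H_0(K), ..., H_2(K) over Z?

Order the vertices as 0 < 1 < 2 < 3 < 4 < 5 < 6. Listing each simplex with vertices in this order, K has dimension 2 with simplices:

  0-simplices (7): [0], [1], [2], [3], [4], [5], [6]
  1-simplices (21): [0,1], [0,2], [0,3], [0,4], [0,5], [0,6], [1,2], [1,3], [1,4], [1,5], [1,6], [2,3], [2,4], [2,5], [2,6], [3,4], [3,5], [3,6], [4,5], [4,6], [5,6]
  2-simplices (14): [0,1,2], [0,1,4], [0,2,5], [0,3,4], [0,3,6], [0,5,6], [1,2,6], [1,3,5], [1,3,6], [1,4,5], [2,3,4], [2,3,5], [2,4,6], [4,5,6]

so the chain groups are C_0 ≅ Z^7, C_1 ≅ Z^21, C_2 ≅ Z^14.

The boundary map ∂_1: C_1 → C_0 sends each edge [p,q] (with p < q) to q − p. For instance
  ∂[1,3] = [3] − [1].
This gives a 7×21 integer matrix of rank 6; reducing to Smith normal form yields diagonal entries (1,1,1,1,1,1).

Boundary ∂_2: C_2 → C_1 acts by ∂[p,q,r] = [q,r] − [p,r] + [p,q]. For instance
  ∂[0,3,6] = [3,6] − [0,6] + [0,3],
  ∂[0,1,2] = [1,2] − [0,2] + [0,1].
The 21×14 boundary matrix has rank 13 and Smith normal form diag(1,1,1,1,1,1,1,1,1,1,1,1,1).

Reading off H_k = ker ∂_k / im ∂_{k+1}:

  H_0: rank C_0 − rank ∂_1 = 7 − 6 = 1, and the invariant factors of ∂_1 are all 1, so H_0 = Z.
  H_1: rank ker ∂_1 − rank ∂_2 = (21 − 6) − 13 = 2, and the invariant factors of ∂_2 are all 1, so H_1 = Z^2.
  H_2: rank ker ∂_2 − rank ∂_3 = (14 − 13) − 0 = 1, and there is no ∂_3, so H_2 = Z.

(K is a triangulation of the torus T^2.)

H_0 = Z,  H_1 = Z^2,  H_2 = Z.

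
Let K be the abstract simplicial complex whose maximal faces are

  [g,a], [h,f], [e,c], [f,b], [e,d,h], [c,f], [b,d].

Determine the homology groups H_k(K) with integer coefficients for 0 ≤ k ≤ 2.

H_0 = Z^2,  H_1 = Z^2,  H_2 = 0.

Take the total order a < b < c < d < e < f < g < h on the vertex set. Then K (dimension 2) consists of the simplices:

  0-simplices (8): a, b, c, d, e, f, g, h
  1-simplices (9): ag, bd, bf, ce, cf, de, dh, eh, fh
  2-simplices (1): deh

Hence C_0 ≅ Z^8, C_1 ≅ Z^9, C_2 ≅ Z^1.

Boundary ∂_1: C_1 → C_0 maps an edge to its endpoints' difference, ∂[p,q] = q − p.
The 8×9 boundary matrix has rank 6 and Smith normal form diag(1,1,1,1,1,1).

Boundary ∂_2: C_2 → C_1 maps a triangle to the signed sum of its edges. For instance
  ∂deh = eh − dh + de.
The 9×1 boundary matrix has rank 1 and Smith normal form diag(1).

Computing H_k = (kernel of ∂_k) / (image of ∂_{k+1}):

  H_0: rank C_0 − rank ∂_1 = 8 − 6 = 2, and the invariant factors of ∂_1 are all 1, so H_0 ≅ Z^2.
  H_1: rank ker ∂_1 − rank ∂_2 = (9 − 6) − 1 = 2, and the invariant factors of ∂_2 are all 1, so H_1 ≅ Z^2.
  H_2: rank ker ∂_2 − rank ∂_3 = (1 − 1) − 0 = 0, and there is no ∂_3, so H_2 ≅ 0.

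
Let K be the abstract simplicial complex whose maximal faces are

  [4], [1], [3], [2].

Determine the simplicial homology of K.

We work with the vertex ordering 1 < 2 < 3 < 4. The simplices of K, each written with vertices in increasing order, are:

  0-simplices (4): [1], [2], [3], [4]

giving chain groups C_0 ≅ Z^4.

Computing H_k = (kernel of ∂_k) / (image of ∂_{k+1}):

  H_0: rank C_0 − rank ∂_1 = 4 − 0 = 4, and there is no ∂_1, so H_0 ≅ Z^4.

H_0 ≅ Z^4.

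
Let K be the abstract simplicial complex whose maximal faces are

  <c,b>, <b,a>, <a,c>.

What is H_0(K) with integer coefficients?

We work with the vertex ordering a < b < c. The simplices of K, each written with vertices in increasing order, are:

  0-simplices (3): a, b, c
  1-simplices (3): ab, ac, bc

so the chain groups are C_0 ≅ Z^3, C_1 ≅ Z^3.

Boundary ∂_1: C_1 → C_0 is given by ∂[p,q] = [q] − [p]. For instance
  ∂bc = c − b.
As a 3×3 matrix over Z this has rank 2, with invariant factors (1,1).

Computing H_k = (kernel of ∂_k) / (image of ∂_{k+1}):

  H_0: rank C_0 − rank ∂_1 = 3 − 2 = 1, and the invariant factors of ∂_1 are all 1, so H_0 ≅ Z.

(K is a triangulation of the circle S^1.)

H_0 ≅ Z.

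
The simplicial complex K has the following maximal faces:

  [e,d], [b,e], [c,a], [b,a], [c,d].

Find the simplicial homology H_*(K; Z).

H_0 = Z,  H_1 = Z.

Order the vertices as a < b < c < d < e. Listing each simplex with vertices in this order, K has dimension 1 with simplices:

  0-simplices (5): a, b, c, d, e
  1-simplices (5): ab, ac, be, cd, de

giving chain groups C_0 ≅ Z^5, C_1 ≅ Z^5.

The boundary map ∂_1: C_1 → C_0 is given by ∂[p,q] = [q] − [p].
The resulting 5×5 matrix has rank 4, and its Smith normal form has invariant factors (1,1,1,1).

Reading off H_k = ker ∂_k / im ∂_{k+1}:

  H_0: rank C_0 − rank ∂_1 = 5 − 4 = 1, and the invariant factors of ∂_1 are all 1, so H_0 ≅ Z.
  H_1: rank ker ∂_1 − rank ∂_2 = (5 − 4) − 0 = 1, and there is no ∂_2, so H_1 ≅ Z.

As a check, the Euler characteristic is 5 − 5 = 0, which agrees with 1 − 1 = 0.
(K is a triangulation of the circle S^1.)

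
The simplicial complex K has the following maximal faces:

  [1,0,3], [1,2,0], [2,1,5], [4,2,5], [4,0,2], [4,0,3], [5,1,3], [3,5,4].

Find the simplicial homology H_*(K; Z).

Order the vertices as 0 < 1 < 2 < 3 < 4 < 5. Listing each simplex with vertices in this order, K has dimension 2 with simplices:

  0-simplices (6): [0], [1], [2], [3], [4], [5]
  1-simplices (12): [0,1], [0,2], [0,3], [0,4], [1,2], [1,3], [1,5], [2,4], [2,5], [3,4], [3,5], [4,5]
  2-simplices (8): [0,1,2], [0,1,3], [0,2,4], [0,3,4], [1,2,5], [1,3,5], [2,4,5], [3,4,5]

Hence C_0 ≅ Z^6, C_1 ≅ Z^12, C_2 ≅ Z^8.

Boundary ∂_1: C_1 → C_0 is given by ∂[p,q] = [q] − [p]. For instance
  ∂[1,3] = [3] − [1].
This gives a 6×12 integer matrix of rank 5; reducing to Smith normal form yields diagonal entries (1,1,1,1,1).

Boundary ∂_2: C_2 → C_1 maps a triangle to the signed sum of its edges. For instance
  ∂[1,2,5] = [2,5] − [1,5] + [1,2],
  ∂[2,4,5] = [4,5] − [2,5] + [2,4].
As a 12×8 matrix over Z this has rank 7, with invariant factors (1,1,1,1,1,1,1).

Reading off H_k = ker ∂_k / im ∂_{k+1}:

  H_0: rank C_0 − rank ∂_1 = 6 − 5 = 1, and the invariant factors of ∂_1 are all 1, so H_0 = Z.
  H_1: rank ker ∂_1 − rank ∂_2 = (12 − 5) − 7 = 0, and the invariant factors of ∂_2 are all 1, so H_1 = 0.
  H_2: rank ker ∂_2 − rank ∂_3 = (8 − 7) − 0 = 1, and there is no ∂_3, so H_2 = Z.

H_0 ≅ Z,  H_1 = 0,  H_2 ≅ Z.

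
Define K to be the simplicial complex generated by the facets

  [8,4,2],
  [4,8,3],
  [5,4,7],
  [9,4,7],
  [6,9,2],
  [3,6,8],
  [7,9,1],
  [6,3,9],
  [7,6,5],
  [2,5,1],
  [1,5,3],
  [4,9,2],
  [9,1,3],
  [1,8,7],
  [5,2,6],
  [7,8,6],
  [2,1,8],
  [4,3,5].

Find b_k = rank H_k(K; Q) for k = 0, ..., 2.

Fix the vertex order 1 < 2 < 3 < 4 < 5 < 6 < 7 < 8 < 9 and write every simplex with vertices in increasing order. Then dim K = 2 and the simplices of K are:

  0-simplices (9): [1], [2], [3], [4], [5], [6], [7], [8], [9]
  1-simplices (27): (27 of them)
  2-simplices (18): [1,2,5], [1,2,8], [1,3,5], [1,3,9], [1,7,8], [1,7,9], [2,4,8], [2,4,9], [2,5,6], [2,6,9], [3,4,5], [3,4,8], [3,6,8], [3,6,9], [4,5,7], [4,7,9], [5,6,7], [6,7,8]

Hence C_0 ≅ Z^9, C_1 ≅ Z^27, C_2 ≅ Z^18.

The boundary map ∂_1: C_1 → C_0 maps an edge to its endpoints' difference, ∂[p,q] = q − p.
As a 9×27 matrix over Z this has rank 8, with invariant factors (1,1,1,1,1,1,1,1).

The boundary map ∂_2: C_2 → C_1 maps a triangle to the signed sum of its edges. For instance
  ∂[2,5,6] = [5,6] − [2,6] + [2,5],
  ∂[6,7,8] = [7,8] − [6,8] + [6,7].
This gives a 27×18 integer matrix of rank 17; reducing to Smith normal form yields diagonal entries (1,1,1,1,1,1,1,1,1,1,1,1,1,1,1,1,1).

Now H_k = ker ∂_k / im ∂_{k+1}, so:

  H_0: rank C_0 − rank ∂_1 = 9 − 8 = 1, and the invariant factors of ∂_1 are all 1, so H_0 ≅ Z.
  H_1: rank ker ∂_1 − rank ∂_2 = (27 − 8) − 17 = 2, and the invariant factors of ∂_2 are all 1, so H_1 ≅ Z^2.
  H_2: rank ker ∂_2 − rank ∂_3 = (18 − 17) − 0 = 1, and there is no ∂_3, so H_2 ≅ Z.

Hence the Betti numbers are b_0 = 1, b_1 = 2, b_2 = 1.

b_0 = 1, b_1 = 2, b_2 = 1.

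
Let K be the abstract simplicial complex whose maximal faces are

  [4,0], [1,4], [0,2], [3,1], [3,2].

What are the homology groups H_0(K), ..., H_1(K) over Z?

H_0 = Z,  H_1 = Z.

K has 5 vertices, 5 edges.
rank ∂_0 = 0, rank ∂_1 = 4 ⇒ b_0 = 5 − 0 − 4 = 1; all invariant factors of ∂_1 are 1 so no torsion. So H_0 ≅ Z.
rank ∂_1 = 4, rank ∂_2 = 0 ⇒ b_1 = 5 − 4 − 0 = 1. So H_1 ≅ Z.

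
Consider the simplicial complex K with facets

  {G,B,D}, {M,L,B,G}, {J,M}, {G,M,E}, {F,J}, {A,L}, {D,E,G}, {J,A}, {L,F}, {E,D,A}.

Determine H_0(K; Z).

We work with the vertex ordering A < B < D < E < F < G < J < L < M. The simplices of K, each written with vertices in increasing order, are:

  0-simplices (9): A, B, D, E, F, G, J, L, M
  1-simplices (18): AD, AE, AJ, AL, BD, BG, BL, BM, DE, DG, EG, EM, FJ, FL, GL, GM, JM, LM
  2-simplices (8): ADE, BDG, BGL, BGM, BLM, DEG, EGM, GLM
  3-simplices (1): BGLM

so the chain groups are C_0 ≅ Z^9, C_1 ≅ Z^18, C_2 ≅ Z^8, C_3 ≅ Z^1.

∂_1: C_1 → C_0 maps an edge to its endpoints' difference, ∂[p,q] = q − p.
The resulting 9×18 matrix has rank 8, and its Smith normal form has invariant factors (1,1,1,1,1,1,1,1).

The boundary map ∂_2: C_2 → C_1 acts by ∂[p,q,r] = [q,r] − [p,r] + [p,q]. For instance
  ∂ADE = DE − AE + AD,
  ∂GLM = LM − GM + GL.
The resulting 18×8 matrix has rank 7, and its Smith normal form has invariant factors (1,1,1,1,1,1,1).

Boundary ∂_3: C_3 → C_2 sends each 3-simplex σ to the alternating sum Σ_i (−1)^i (σ with its i-th vertex removed). For instance
  ∂BGLM = GLM − BLM + BGM − BGL.
As a 8×1 matrix over Z this has rank 1, with invariant factors (1).

From H_k ≅ ker(∂_k) / im(∂_{k+1}) we obtain:

  H_0: rank C_0 − rank ∂_1 = 9 − 8 = 1, and the invariant factors of ∂_1 are all 1, so H_0 = Z.

H_0 = Z.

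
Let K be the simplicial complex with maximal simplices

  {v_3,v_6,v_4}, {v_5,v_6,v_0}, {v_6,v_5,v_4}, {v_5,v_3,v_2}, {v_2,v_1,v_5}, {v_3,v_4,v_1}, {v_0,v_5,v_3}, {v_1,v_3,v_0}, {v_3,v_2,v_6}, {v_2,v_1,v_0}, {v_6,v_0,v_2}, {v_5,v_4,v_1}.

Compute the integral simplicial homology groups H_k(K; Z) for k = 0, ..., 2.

Order the vertices as v_0 < v_1 < v_2 < v_3 < v_4 < v_5 < v_6. Listing each simplex with vertices in this order, K has dimension 2 with simplices:

  0-simplices (7): [v_0], [v_1], [v_2], [v_3], [v_4], [v_5], [v_6]
  1-simplices (18): (18 of them)
  2-simplices (12): (12 of them)

so the chain groups are C_0 ≅ Z^7, C_1 ≅ Z^18, C_2 ≅ Z^12.

The boundary map ∂_1: C_1 → C_0 is given by ∂[p,q] = [q] − [p].
This gives a 7×18 integer matrix of rank 6; reducing to Smith normal form yields diagonal entries (1,1,1,1,1,1).

Boundary ∂_2: C_2 → C_1 maps a triangle to the signed sum of its edges. For instance
  ∂[v_2,v_3,v_5] = [v_3,v_5] − [v_2,v_5] + [v_2,v_3],
  ∂[v_1,v_3,v_4] = [v_3,v_4] − [v_1,v_4] + [v_1,v_3].
This gives a 18×12 integer matrix of rank 12; reducing to Smith normal form yields diagonal entries (1,1,1,1,1,1,1,1,1,1,1,2).

From H_k ≅ ker(∂_k) / im(∂_{k+1}) we obtain:

  H_0: rank C_0 − rank ∂_1 = 7 − 6 = 1, and the invariant factors of ∂_1 are all 1, so H_0 ≅ Z.
  H_1: rank ker ∂_1 − rank ∂_2 = (18 − 6) − 12 = 0, and ∂_2 has invariant factor 2 > 1, so H_1 ≅ Z_2.
  H_2: rank ker ∂_2 − rank ∂_3 = (12 − 12) − 0 = 0, and there is no ∂_3, so H_2 ≅ 0.

H_0 = Z,  H_1 = Z_2,  H_2 = 0.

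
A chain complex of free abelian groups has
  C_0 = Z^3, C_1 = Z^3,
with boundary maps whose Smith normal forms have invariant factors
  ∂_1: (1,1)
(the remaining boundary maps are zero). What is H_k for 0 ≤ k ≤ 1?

H_0 = Z,  H_1 = Z.

H_0: b_0 = 3 − 0 − 2 = 1; torsion from ∂_1 factors > 1: none. So H_0 = Z.
H_1: b_1 = 3 − 2 − 0 = 1; torsion from ∂_2 factors > 1: none. So H_1 = Z.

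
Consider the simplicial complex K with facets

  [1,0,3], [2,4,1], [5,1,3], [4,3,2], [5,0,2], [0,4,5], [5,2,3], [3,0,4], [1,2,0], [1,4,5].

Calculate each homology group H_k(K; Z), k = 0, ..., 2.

H_0 = Z,  H_1 = Z/2,  H_2 = 0.

Take the total order 0 < 1 < 2 < 3 < 4 < 5 on the vertex set. Then K (dimension 2) consists of the simplices:

  0-simplices (6): [0], [1], [2], [3], [4], [5]
  1-simplices (15): [0,1], [0,2], [0,3], [0,4], [0,5], [1,2], [1,3], [1,4], [1,5], [2,3], [2,4], [2,5], [3,4], [3,5], [4,5]
  2-simplices (10): [0,1,2], [0,1,3], [0,2,5], [0,3,4], [0,4,5], [1,2,4], [1,3,5], [1,4,5], [2,3,4], [2,3,5]

Hence C_0 ≅ Z^6, C_1 ≅ Z^15, C_2 ≅ Z^10.

Boundary ∂_1: C_1 → C_0 maps an edge to its endpoints' difference, ∂[p,q] = q − p. For instance
  ∂[3,4] = [4] − [3].
The resulting 6×15 matrix has rank 5, and its Smith normal form has invariant factors (1,1,1,1,1).

The boundary map ∂_2: C_2 → C_1 acts by ∂[p,q,r] = [q,r] − [p,r] + [p,q]. For instance
  ∂[1,4,5] = [4,5] − [1,5] + [1,4],
  ∂[2,3,4] = [3,4] − [2,4] + [2,3].
As a 15×10 matrix over Z this has rank 10, with invariant factors (1,1,1,1,1,1,1,1,1,2).

Now H_k = ker ∂_k / im ∂_{k+1}, so:

  H_0: rank C_0 − rank ∂_1 = 6 − 5 = 1, and the invariant factors of ∂_1 are all 1, so H_0 = Z.
  H_1: rank ker ∂_1 − rank ∂_2 = (15 − 5) − 10 = 0, and ∂_2 has invariant factor 2 > 1, so H_1 = Z/2.
  H_2: rank ker ∂_2 − rank ∂_3 = (10 − 10) − 0 = 0, and there is no ∂_3, so H_2 = 0.

(K is a triangulation of the real projective plane RP^2.)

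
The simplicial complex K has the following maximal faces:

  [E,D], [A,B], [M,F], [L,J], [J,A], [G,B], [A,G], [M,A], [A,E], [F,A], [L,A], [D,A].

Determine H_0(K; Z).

H_0 ≅ Z.

Order the vertices as A < B < D < E < F < G < J < L < M. Listing each simplex with vertices in this order, K has dimension 1 with simplices:

  0-simplices (9): A, B, D, E, F, G, J, L, M
  1-simplices (12): AB, AD, AE, AF, AG, AJ, AL, AM, BG, DE, FM, JL

so the chain groups are C_0 ≅ Z^9, C_1 ≅ Z^12.

∂_1: C_1 → C_0 sends each edge [p,q] (with p < q) to q − p. For instance
  ∂AD = D − A.
The 9×12 boundary matrix has rank 8 and Smith normal form diag(1,1,1,1,1,1,1,1).

Reading off H_k = ker ∂_k / im ∂_{k+1}:

  H_0: rank C_0 − rank ∂_1 = 9 − 8 = 1, and the invariant factors of ∂_1 are all 1, so H_0 ≅ Z.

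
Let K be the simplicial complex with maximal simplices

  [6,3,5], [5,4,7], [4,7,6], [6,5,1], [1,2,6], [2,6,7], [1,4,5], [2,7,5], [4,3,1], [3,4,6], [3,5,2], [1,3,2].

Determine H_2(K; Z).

H_2 = 0.

Order the vertices as 1 < 2 < 3 < 4 < 5 < 6 < 7. Listing each simplex with vertices in this order, K has dimension 2 with simplices:

  0-simplices (7): [1], [2], [3], [4], [5], [6], [7]
  1-simplices (18): [1,2], [1,3], [1,4], [1,5], [1,6], [2,3], [2,5], [2,6], [2,7], [3,4], [3,5], [3,6], [4,5], [4,6], [4,7], [5,6], [5,7], [6,7]
  2-simplices (12): [1,2,3], [1,2,6], [1,3,4], [1,4,5], [1,5,6], [2,3,5], [2,5,7], [2,6,7], [3,4,6], [3,5,6], [4,5,7], [4,6,7]

so the chain groups are C_0 ≅ Z^7, C_1 ≅ Z^18, C_2 ≅ Z^12.

∂_1: C_1 → C_0 sends each edge [p,q] (with p < q) to q − p.
The 7×18 boundary matrix has rank 6 and Smith normal form diag(1,1,1,1,1,1).

The boundary map ∂_2: C_2 → C_1 acts by ∂[p,q,r] = [q,r] − [p,r] + [p,q]. For instance
  ∂[1,5,6] = [5,6] − [1,6] + [1,5],
  ∂[4,6,7] = [6,7] − [4,7] + [4,6].
As a 18×12 matrix over Z this has rank 12, with invariant factors (1,1,1,1,1,1,1,1,1,1,1,2).

From H_k ≅ ker(∂_k) / im(∂_{k+1}) we obtain:

  H_2: rank ker ∂_2 − rank ∂_3 = (12 − 12) − 0 = 0, and there is no ∂_3, so H_2 ≅ 0.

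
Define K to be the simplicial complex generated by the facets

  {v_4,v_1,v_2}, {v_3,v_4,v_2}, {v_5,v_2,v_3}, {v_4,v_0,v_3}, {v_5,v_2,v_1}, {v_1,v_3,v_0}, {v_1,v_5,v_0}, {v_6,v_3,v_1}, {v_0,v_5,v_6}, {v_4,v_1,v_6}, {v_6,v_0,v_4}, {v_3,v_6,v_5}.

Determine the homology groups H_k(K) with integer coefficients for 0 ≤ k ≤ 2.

H_0 ≅ Z,  H_1 ≅ Z/2,  H_2 = 0.

Fix the vertex order v_0 < v_1 < v_2 < v_3 < v_4 < v_5 < v_6 and write every simplex with vertices in increasing order. Then dim K = 2 and the simplices of K are:

  0-simplices (7): [v_0], [v_1], [v_2], [v_3], [v_4], [v_5], [v_6]
  1-simplices (18): (18 of them)
  2-simplices (12): (12 of them)

Hence C_0 ≅ Z^7, C_1 ≅ Z^18, C_2 ≅ Z^12.

Boundary ∂_1: C_1 → C_0 maps an edge to its endpoints' difference, ∂[p,q] = q − p. For instance
  ∂[v_1,v_2] = [v_2] − [v_1].
The resulting 7×18 matrix has rank 6, and its Smith normal form has invariant factors (1,1,1,1,1,1).

The boundary map ∂_2: C_2 → C_1 sends each 2-simplex [p,q,r] to [q,r] − [p,r] + [p,q]. For instance
  ∂[v_0,v_5,v_6] = [v_5,v_6] − [v_0,v_6] + [v_0,v_5],
  ∂[v_0,v_4,v_6] = [v_4,v_6] − [v_0,v_6] + [v_0,v_4].
The 18×12 boundary matrix has rank 12 and Smith normal form diag(1,1,1,1,1,1,1,1,1,1,1,2).

From H_k ≅ ker(∂_k) / im(∂_{k+1}) we obtain:

  H_0: rank C_0 − rank ∂_1 = 7 − 6 = 1, and the invariant factors of ∂_1 are all 1, so H_0 = Z.
  H_1: rank ker ∂_1 − rank ∂_2 = (18 − 6) − 12 = 0, and ∂_2 has invariant factor 2 > 1, so H_1 = Z/2.
  H_2: rank ker ∂_2 − rank ∂_3 = (12 − 12) − 0 = 0, and there is no ∂_3, so H_2 = 0.

As a check, the Euler characteristic is 7 − 18 + 12 = 1, which agrees with 1 − 0 + 0 = 1.
(K is a triangulation of the real projective plane RP^2.)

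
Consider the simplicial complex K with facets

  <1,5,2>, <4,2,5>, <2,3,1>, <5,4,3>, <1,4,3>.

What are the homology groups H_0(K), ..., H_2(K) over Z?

H_0 ≅ Z,  H_1 ≅ Z,  H_2 = 0.

Take the total order 1 < 2 < 3 < 4 < 5 on the vertex set. Then K (dimension 2) consists of the simplices:

  0-simplices (5): [1], [2], [3], [4], [5]
  1-simplices (10): [1,2], [1,3], [1,4], [1,5], [2,3], [2,4], [2,5], [3,4], [3,5], [4,5]
  2-simplices (5): [1,2,3], [1,2,5], [1,3,4], [2,4,5], [3,4,5]

giving chain groups C_0 ≅ Z^5, C_1 ≅ Z^10, C_2 ≅ Z^5.

The boundary map ∂_1: C_1 → C_0 sends each edge [p,q] (with p < q) to q − p. For instance
  ∂[1,2] = [2] − [1].
The 5×10 boundary matrix has rank 4 and Smith normal form diag(1,1,1,1).

Boundary ∂_2: C_2 → C_1 maps a triangle to the signed sum of its edges. For instance
  ∂[1,2,5] = [2,5] − [1,5] + [1,2],
  ∂[1,3,4] = [3,4] − [1,4] + [1,3].
The 10×5 boundary matrix has rank 5 and Smith normal form diag(1,1,1,1,1).

Reading off H_k = ker ∂_k / im ∂_{k+1}:

  H_0: rank C_0 − rank ∂_1 = 5 − 4 = 1, and the invariant factors of ∂_1 are all 1, so H_0 = Z.
  H_1: rank ker ∂_1 − rank ∂_2 = (10 − 4) − 5 = 1, and the invariant factors of ∂_2 are all 1, so H_1 = Z.
  H_2: rank ker ∂_2 − rank ∂_3 = (5 − 5) − 0 = 0, and there is no ∂_3, so H_2 = 0.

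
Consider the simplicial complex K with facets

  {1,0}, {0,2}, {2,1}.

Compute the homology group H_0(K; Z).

We work with the vertex ordering 0 < 1 < 2. The simplices of K, each written with vertices in increasing order, are:

  0-simplices (3): [0], [1], [2]
  1-simplices (3): [0,1], [0,2], [1,2]

so the chain groups are C_0 ≅ Z^3, C_1 ≅ Z^3.

Boundary ∂_1: C_1 → C_0 sends each edge [p,q] (with p < q) to q − p. For instance
  ∂[1,2] = [2] − [1].
The 3×3 boundary matrix has rank 2 and Smith normal form diag(1,1).

From H_k ≅ ker(∂_k) / im(∂_{k+1}) we obtain:

  H_0: rank C_0 − rank ∂_1 = 3 − 2 = 1, and the invariant factors of ∂_1 are all 1, so H_0 ≅ Z.

H_0 ≅ Z.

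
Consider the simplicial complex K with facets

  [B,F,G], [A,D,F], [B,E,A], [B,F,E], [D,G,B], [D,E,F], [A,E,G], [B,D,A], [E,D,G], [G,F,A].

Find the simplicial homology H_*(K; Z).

H_0 = Z,  H_1 = Z/2,  H_2 = 0.

We work with the vertex ordering A < B < D < E < F < G. The simplices of K, each written with vertices in increasing order, are:

  0-simplices (6): A, B, D, E, F, G
  1-simplices (15): AB, AD, AE, AF, AG, BD, BE, BF, BG, DE, DF, DG, EF, EG, FG
  2-simplices (10): ABD, ABE, ADF, AEG, AFG, BDG, BEF, BFG, DEF, DEG

Hence C_0 ≅ Z^6, C_1 ≅ Z^15, C_2 ≅ Z^10.

Boundary ∂_1: C_1 → C_0 maps an edge to its endpoints' difference, ∂[p,q] = q − p.
As a 6×15 matrix over Z this has rank 5, with invariant factors (1,1,1,1,1).

∂_2: C_2 → C_1 sends each 2-simplex [p,q,r] to [q,r] − [p,r] + [p,q]. For instance
  ∂DEG = EG − DG + DE,
  ∂ABD = BD − AD + AB.
The resulting 15×10 matrix has rank 10, and its Smith normal form has invariant factors (1,1,1,1,1,1,1,1,1,2).

Computing H_k = (kernel of ∂_k) / (image of ∂_{k+1}):

  H_0: rank C_0 − rank ∂_1 = 6 − 5 = 1, and the invariant factors of ∂_1 are all 1, so H_0 = Z.
  H_1: rank ker ∂_1 − rank ∂_2 = (15 − 5) − 10 = 0, and ∂_2 has invariant factor 2 > 1, so H_1 = Z/2.
  H_2: rank ker ∂_2 − rank ∂_3 = (10 − 10) − 0 = 0, and there is no ∂_3, so H_2 = 0.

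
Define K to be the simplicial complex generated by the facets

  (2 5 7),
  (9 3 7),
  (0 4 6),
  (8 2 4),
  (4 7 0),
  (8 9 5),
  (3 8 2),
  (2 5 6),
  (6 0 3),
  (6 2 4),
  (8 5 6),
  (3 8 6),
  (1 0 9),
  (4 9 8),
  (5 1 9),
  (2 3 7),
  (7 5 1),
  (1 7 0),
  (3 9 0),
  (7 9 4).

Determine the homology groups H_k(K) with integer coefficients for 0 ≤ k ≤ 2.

H_0 = Z,  H_1 = Z ⊕ Z/2,  H_2 = 0.

Fix the vertex order 0 < 1 < 2 < 3 < 4 < 5 < 6 < 7 < 8 < 9 and write every simplex with vertices in increasing order. Then dim K = 2 and the simplices of K are:

  0-simplices (10): [0], [1], [2], [3], [4], [5], [6], [7], [8], [9]
  1-simplices (30): (30 of them)
  2-simplices (20): (20 of them)

giving chain groups C_0 ≅ Z^10, C_1 ≅ Z^30, C_2 ≅ Z^20.

∂_1: C_1 → C_0 maps an edge to its endpoints' difference, ∂[p,q] = q − p. For instance
  ∂[0,4] = [4] − [0].
The 10×30 boundary matrix has rank 9 and Smith normal form diag(1,1,1,1,1,1,1,1,1).

Boundary ∂_2: C_2 → C_1 maps a triangle to the signed sum of its edges. For instance
  ∂[5,6,8] = [6,8] − [5,8] + [5,6],
  ∂[0,1,9] = [1,9] − [0,9] + [0,1].
This gives a 30×20 integer matrix of rank 20; reducing to Smith normal form yields diagonal entries (1,1,1,1,1,1,1,1,1,1,1,1,1,1,1,1,1,1,1,2).

From H_k ≅ ker(∂_k) / im(∂_{k+1}) we obtain:

  H_0: rank C_0 − rank ∂_1 = 10 − 9 = 1, and the invariant factors of ∂_1 are all 1, so H_0 = Z.
  H_1: rank ker ∂_1 − rank ∂_2 = (30 − 9) − 20 = 1, and ∂_2 has invariant factor 2 > 1, so H_1 = Z ⊕ Z/2.
  H_2: rank ker ∂_2 − rank ∂_3 = (20 − 20) − 0 = 0, and there is no ∂_3, so H_2 = 0.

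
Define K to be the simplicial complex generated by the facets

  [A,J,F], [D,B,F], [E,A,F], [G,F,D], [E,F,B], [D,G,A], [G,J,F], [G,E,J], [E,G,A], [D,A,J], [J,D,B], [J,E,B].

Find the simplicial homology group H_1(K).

Fix the vertex order A < B < D < E < F < G < J and write every simplex with vertices in increasing order. Then dim K = 2 and the simplices of K are:

  0-simplices (7): A, B, D, E, F, G, J
  1-simplices (18): AD, AE, AF, AG, AJ, BD, BE, BF, BJ, DF, DG, DJ, EF, EG, EJ, FG, FJ, GJ
  2-simplices (12): ADG, ADJ, AEF, AEG, AFJ, BDF, BDJ, BEF, BEJ, DFG, EGJ, FGJ

so the chain groups are C_0 ≅ Z^7, C_1 ≅ Z^18, C_2 ≅ Z^12.

The boundary map ∂_1: C_1 → C_0 is given by ∂[p,q] = [q] − [p]. For instance
  ∂FG = G − F.
The 7×18 boundary matrix has rank 6 and Smith normal form diag(1,1,1,1,1,1).

The boundary map ∂_2: C_2 → C_1 maps a triangle to the signed sum of its edges. For instance
  ∂FGJ = GJ − FJ + FG,
  ∂DFG = FG − DG + DF.
The 18×12 boundary matrix has rank 12 and Smith normal form diag(1,1,1,1,1,1,1,1,1,1,1,2).

Reading off H_k = ker ∂_k / im ∂_{k+1}:

  H_1: rank ker ∂_1 − rank ∂_2 = (18 − 6) − 12 = 0, and ∂_2 has invariant factor 2 > 1, so H_1 ≅ Z_2.

(K is a triangulation of the real projective plane RP^2.)

H_1 = Z_2.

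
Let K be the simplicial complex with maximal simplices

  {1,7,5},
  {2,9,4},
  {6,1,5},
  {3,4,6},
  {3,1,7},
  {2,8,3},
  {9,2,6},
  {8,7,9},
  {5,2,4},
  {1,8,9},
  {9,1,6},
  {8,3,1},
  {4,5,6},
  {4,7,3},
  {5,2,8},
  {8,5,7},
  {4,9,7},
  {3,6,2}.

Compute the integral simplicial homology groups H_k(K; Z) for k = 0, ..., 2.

Fix the vertex order 1 < 2 < 3 < 4 < 5 < 6 < 7 < 8 < 9 and write every simplex with vertices in increasing order. Then dim K = 2 and the simplices of K are:

  0-simplices (9): [1], [2], [3], [4], [5], [6], [7], [8], [9]
  1-simplices (27): (27 of them)
  2-simplices (18): [1,3,7], [1,3,8], [1,5,6], [1,5,7], [1,6,9], [1,8,9], [2,3,6], [2,3,8], [2,4,5], [2,4,9], [2,5,8], [2,6,9], [3,4,6], [3,4,7], [4,5,6], [4,7,9], [5,7,8], [7,8,9]

so the chain groups are C_0 ≅ Z^9, C_1 ≅ Z^27, C_2 ≅ Z^18.

Boundary ∂_1: C_1 → C_0 is given by ∂[p,q] = [q] − [p]. For instance
  ∂[2,8] = [8] − [2].
As a 9×27 matrix over Z this has rank 8, with invariant factors (1,1,1,1,1,1,1,1).

Boundary ∂_2: C_2 → C_1 acts by ∂[p,q,r] = [q,r] − [p,r] + [p,q]. For instance
  ∂[4,7,9] = [7,9] − [4,9] + [4,7],
  ∂[2,4,5] = [4,5] − [2,5] + [2,4].
The 27×18 boundary matrix has rank 18 and Smith normal form diag(1,1,1,1,1,1,1,1,1,1,1,1,1,1,1,1,1,2).

Now H_k = ker ∂_k / im ∂_{k+1}, so:

  H_0: rank C_0 − rank ∂_1 = 9 − 8 = 1, and the invariant factors of ∂_1 are all 1, so H_0 = Z.
  H_1: rank ker ∂_1 − rank ∂_2 = (27 − 8) − 18 = 1, and ∂_2 has invariant factor 2 > 1, so H_1 = Z ⊕ Z/2.
  H_2: rank ker ∂_2 − rank ∂_3 = (18 − 18) − 0 = 0, and there is no ∂_3, so H_2 = 0.

As a check, the Euler characteristic is 9 − 27 + 18 = 0, which agrees with 1 − 1 + 0 = 0.
(K is a triangulation of the Klein bottle.)

H_0 ≅ Z,  H_1 ≅ Z ⊕ Z/2,  H_2 = 0.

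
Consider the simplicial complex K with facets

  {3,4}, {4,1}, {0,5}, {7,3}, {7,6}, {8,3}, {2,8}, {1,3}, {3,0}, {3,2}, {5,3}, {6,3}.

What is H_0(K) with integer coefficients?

We work with the vertex ordering 0 < 1 < 2 < 3 < 4 < 5 < 6 < 7 < 8. The simplices of K, each written with vertices in increasing order, are:

  0-simplices (9): [0], [1], [2], [3], [4], [5], [6], [7], [8]
  1-simplices (12): [0,3], [0,5], [1,3], [1,4], [2,3], [2,8], [3,4], [3,5], [3,6], [3,7], [3,8], [6,7]

so the chain groups are C_0 ≅ Z^9, C_1 ≅ Z^12.

Boundary ∂_1: C_1 → C_0 maps an edge to its endpoints' difference, ∂[p,q] = q − p.
The resulting 9×12 matrix has rank 8, and its Smith normal form has invariant factors (1,1,1,1,1,1,1,1).

Computing H_k = (kernel of ∂_k) / (image of ∂_{k+1}):

  H_0: rank C_0 − rank ∂_1 = 9 − 8 = 1, and the invariant factors of ∂_1 are all 1, so H_0 = Z.

H_0 = Z.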